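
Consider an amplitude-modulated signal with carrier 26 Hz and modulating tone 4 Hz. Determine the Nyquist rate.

AM sidebands sit at fc ± fm = 22 Hz and 30 Hz.
Highest-frequency component: 30 Hz.
Nyquist rate = 2 × 30 Hz = 60 Hz.

60 Hz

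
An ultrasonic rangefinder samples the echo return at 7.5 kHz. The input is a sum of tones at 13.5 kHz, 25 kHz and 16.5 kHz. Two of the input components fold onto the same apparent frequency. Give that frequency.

1.5 kHz

fs/2 = 3.75 kHz.
13.5 kHz mod fs = 6 kHz.
6 kHz > fs/2 = 3.75 kHz, folds to fs − 6 kHz = 1.5 kHz.
25 kHz mod fs = 2.5 kHz.
2.5 kHz ≤ fs/2 = 3.75 kHz, appears at 2.5 kHz.
16.5 kHz mod fs = 1.5 kHz.
1.5 kHz ≤ fs/2 = 3.75 kHz, appears at 1.5 kHz.
13.5 kHz and 16.5 kHz both map to 1.5 kHz.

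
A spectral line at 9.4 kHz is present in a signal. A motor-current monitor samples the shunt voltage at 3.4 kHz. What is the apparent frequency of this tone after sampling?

9.4 kHz mod fs = 2.6 kHz.
2.6 kHz > fs/2 = 1.7 kHz, folds to fs − 2.6 kHz = 0.8 kHz.

0.8 kHz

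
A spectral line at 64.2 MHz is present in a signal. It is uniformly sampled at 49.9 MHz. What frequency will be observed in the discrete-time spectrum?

14.3 MHz

64.2 MHz mod fs = 14.3 MHz.
14.3 MHz ≤ fs/2 = 24.95 MHz, appears at 14.3 MHz.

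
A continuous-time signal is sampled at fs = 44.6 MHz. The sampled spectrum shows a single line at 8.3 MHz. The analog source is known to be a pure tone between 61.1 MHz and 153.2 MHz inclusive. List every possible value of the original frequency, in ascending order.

80.9 MHz, 97.5 MHz, 125.5 MHz, 142.1 MHz

Frequencies that alias to 8.3 MHz are k·fs ± 8.3 MHz for integer k ≥ 0.
k=0: 8.3 MHz.
k=1: 36.3 MHz, 52.9 MHz.
k=2: 80.9 MHz, 97.5 MHz.
k=3: 125.5 MHz, 142.1 MHz.
k=4: 170.1 MHz, 186.7 MHz.
Within [61.1 MHz, 153.2 MHz]: 80.9 MHz, 97.5 MHz, 125.5 MHz, 142.1 MHz.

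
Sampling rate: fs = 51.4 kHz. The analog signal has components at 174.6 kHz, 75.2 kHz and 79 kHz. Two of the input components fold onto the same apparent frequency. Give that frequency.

fs/2 = 25.7 kHz.
174.6 kHz mod fs = 20.4 kHz.
20.4 kHz ≤ fs/2 = 25.7 kHz, appears at 20.4 kHz.
75.2 kHz mod fs = 23.8 kHz.
23.8 kHz ≤ fs/2 = 25.7 kHz, appears at 23.8 kHz.
79 kHz mod fs = 27.6 kHz.
27.6 kHz > fs/2 = 25.7 kHz, folds to fs − 27.6 kHz = 23.8 kHz.
75.2 kHz and 79 kHz both map to 23.8 kHz.

23.8 kHz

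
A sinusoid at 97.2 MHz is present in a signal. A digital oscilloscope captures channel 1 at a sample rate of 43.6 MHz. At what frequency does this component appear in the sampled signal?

97.2 MHz mod fs = 10 MHz.
10 MHz ≤ fs/2 = 21.8 MHz, appears at 10 MHz.

10 MHz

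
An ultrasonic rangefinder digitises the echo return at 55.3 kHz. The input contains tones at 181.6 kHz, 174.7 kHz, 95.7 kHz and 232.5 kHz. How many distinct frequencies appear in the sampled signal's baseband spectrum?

4

fs/2 = 27.65 kHz.
181.6 kHz mod fs = 15.7 kHz.
15.7 kHz ≤ fs/2 = 27.65 kHz, appears at 15.7 kHz.
174.7 kHz mod fs = 8.8 kHz.
8.8 kHz ≤ fs/2 = 27.65 kHz, appears at 8.8 kHz.
95.7 kHz mod fs = 40.4 kHz.
40.4 kHz > fs/2 = 27.65 kHz, folds to fs − 40.4 kHz = 14.9 kHz.
232.5 kHz mod fs = 11.3 kHz.
11.3 kHz ≤ fs/2 = 27.65 kHz, appears at 11.3 kHz.
Distinct values: {8.8 kHz, 11.3 kHz, 14.9 kHz, 15.7 kHz} → 4.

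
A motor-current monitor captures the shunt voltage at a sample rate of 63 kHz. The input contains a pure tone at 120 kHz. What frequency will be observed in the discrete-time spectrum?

6 kHz

120 kHz mod fs = 57 kHz.
57 kHz > fs/2 = 31.5 kHz, folds to fs − 57 kHz = 6 kHz.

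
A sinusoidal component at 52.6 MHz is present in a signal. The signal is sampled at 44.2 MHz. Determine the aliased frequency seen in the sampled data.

52.6 MHz mod fs = 8.4 MHz.
8.4 MHz ≤ fs/2 = 22.1 MHz, appears at 8.4 MHz.

8.4 MHz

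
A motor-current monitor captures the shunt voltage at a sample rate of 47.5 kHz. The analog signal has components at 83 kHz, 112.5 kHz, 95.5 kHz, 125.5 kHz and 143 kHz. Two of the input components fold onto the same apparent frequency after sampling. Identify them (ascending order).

fs/2 = 23.75 kHz.
83 kHz mod fs = 35.5 kHz.
35.5 kHz > fs/2 = 23.75 kHz, folds to fs − 35.5 kHz = 12 kHz.
112.5 kHz mod fs = 17.5 kHz.
17.5 kHz ≤ fs/2 = 23.75 kHz, appears at 17.5 kHz.
95.5 kHz mod fs = 0.5 kHz.
0.5 kHz ≤ fs/2 = 23.75 kHz, appears at 0.5 kHz.
125.5 kHz mod fs = 30.5 kHz.
30.5 kHz > fs/2 = 23.75 kHz, folds to fs − 30.5 kHz = 17 kHz.
143 kHz mod fs = 0.5 kHz.
0.5 kHz ≤ fs/2 = 23.75 kHz, appears at 0.5 kHz.
95.5 kHz and 143 kHz both map to 0.5 kHz.

95.5 kHz, 143 kHz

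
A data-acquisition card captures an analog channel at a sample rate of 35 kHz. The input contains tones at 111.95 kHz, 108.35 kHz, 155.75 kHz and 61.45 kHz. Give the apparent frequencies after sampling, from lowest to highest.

3.35 kHz, 6.95 kHz, 8.55 kHz, 15.75 kHz

fs/2 = 17.5 kHz.
111.95 kHz mod fs = 6.95 kHz.
6.95 kHz ≤ fs/2 = 17.5 kHz, appears at 6.95 kHz.
108.35 kHz mod fs = 3.35 kHz.
3.35 kHz ≤ fs/2 = 17.5 kHz, appears at 3.35 kHz.
155.75 kHz mod fs = 15.75 kHz.
15.75 kHz ≤ fs/2 = 17.5 kHz, appears at 15.75 kHz.
61.45 kHz mod fs = 26.45 kHz.
26.45 kHz > fs/2 = 17.5 kHz, folds to fs − 26.45 kHz = 8.55 kHz.
Distinct values: {3.35 kHz, 6.95 kHz, 8.55 kHz, 15.75 kHz}.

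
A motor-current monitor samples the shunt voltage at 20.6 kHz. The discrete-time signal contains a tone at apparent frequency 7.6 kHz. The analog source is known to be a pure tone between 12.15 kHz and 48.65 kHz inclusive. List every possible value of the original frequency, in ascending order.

Frequencies that alias to 7.6 kHz are k·fs ± 7.6 kHz for integer k ≥ 0.
k=0: 7.6 kHz.
k=1: 13 kHz, 28.2 kHz.
k=2: 33.6 kHz, 48.8 kHz.
k=3: 54.2 kHz, 69.4 kHz.
Within [12.15 kHz, 48.65 kHz]: 13 kHz, 28.2 kHz, 33.6 kHz.

13 kHz, 28.2 kHz, 33.6 kHz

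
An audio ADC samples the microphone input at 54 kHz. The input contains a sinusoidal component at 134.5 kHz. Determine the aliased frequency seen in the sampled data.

26.5 kHz

134.5 kHz mod fs = 26.5 kHz.
26.5 kHz ≤ fs/2 = 27 kHz, appears at 26.5 kHz.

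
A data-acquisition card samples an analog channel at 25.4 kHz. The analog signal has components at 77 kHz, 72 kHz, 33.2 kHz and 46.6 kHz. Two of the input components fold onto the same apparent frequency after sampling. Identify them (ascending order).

fs/2 = 12.7 kHz.
77 kHz mod fs = 0.8 kHz.
0.8 kHz ≤ fs/2 = 12.7 kHz, appears at 0.8 kHz.
72 kHz mod fs = 21.2 kHz.
21.2 kHz > fs/2 = 12.7 kHz, folds to fs − 21.2 kHz = 4.2 kHz.
33.2 kHz mod fs = 7.8 kHz.
7.8 kHz ≤ fs/2 = 12.7 kHz, appears at 7.8 kHz.
46.6 kHz mod fs = 21.2 kHz.
21.2 kHz > fs/2 = 12.7 kHz, folds to fs − 21.2 kHz = 4.2 kHz.
46.6 kHz and 72 kHz both map to 4.2 kHz.

46.6 kHz, 72 kHz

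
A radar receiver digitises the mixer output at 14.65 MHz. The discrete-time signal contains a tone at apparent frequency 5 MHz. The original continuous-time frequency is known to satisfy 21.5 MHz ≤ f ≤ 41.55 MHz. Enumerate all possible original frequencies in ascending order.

Frequencies that alias to 5 MHz are k·fs ± 5 MHz for integer k ≥ 0.
k=0: 5 MHz.
k=1: 9.65 MHz, 19.65 MHz.
k=2: 24.3 MHz, 34.3 MHz.
k=3: 38.95 MHz, 48.95 MHz.
k=4: 53.6 MHz, 63.6 MHz.
Within [21.5 MHz, 41.55 MHz]: 24.3 MHz, 34.3 MHz, 38.95 MHz.

24.3 MHz, 34.3 MHz, 38.95 MHz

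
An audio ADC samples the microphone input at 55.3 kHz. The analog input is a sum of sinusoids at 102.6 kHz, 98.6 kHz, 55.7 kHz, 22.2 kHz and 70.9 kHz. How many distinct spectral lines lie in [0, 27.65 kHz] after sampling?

5

fs/2 = 27.65 kHz.
102.6 kHz mod fs = 47.3 kHz.
47.3 kHz > fs/2 = 27.65 kHz, folds to fs − 47.3 kHz = 8 kHz.
98.6 kHz mod fs = 43.3 kHz.
43.3 kHz > fs/2 = 27.65 kHz, folds to fs − 43.3 kHz = 12 kHz.
55.7 kHz mod fs = 0.4 kHz.
0.4 kHz ≤ fs/2 = 27.65 kHz, appears at 0.4 kHz.
22.2 kHz ≤ fs/2 = 27.65 kHz, passes unchanged.
70.9 kHz mod fs = 15.6 kHz.
15.6 kHz ≤ fs/2 = 27.65 kHz, appears at 15.6 kHz.
Distinct values: {0.4 kHz, 8 kHz, 12 kHz, 15.6 kHz, 22.2 kHz} → 5.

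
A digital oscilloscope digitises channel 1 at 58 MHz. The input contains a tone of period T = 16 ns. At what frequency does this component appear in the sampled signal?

T = 16 ns → f = 1/T = 62.5 MHz.
62.5 MHz mod fs = 4.5 MHz.
4.5 MHz ≤ fs/2 = 29 MHz, appears at 4.5 MHz.

4.5 MHz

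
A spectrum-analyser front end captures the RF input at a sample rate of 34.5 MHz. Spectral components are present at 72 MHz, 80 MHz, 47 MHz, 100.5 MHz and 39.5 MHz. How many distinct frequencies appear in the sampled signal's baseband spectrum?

fs/2 = 17.25 MHz.
72 MHz mod fs = 3 MHz.
3 MHz ≤ fs/2 = 17.25 MHz, appears at 3 MHz.
80 MHz mod fs = 11 MHz.
11 MHz ≤ fs/2 = 17.25 MHz, appears at 11 MHz.
47 MHz mod fs = 12.5 MHz.
12.5 MHz ≤ fs/2 = 17.25 MHz, appears at 12.5 MHz.
100.5 MHz mod fs = 31.5 MHz.
31.5 MHz > fs/2 = 17.25 MHz, folds to fs − 31.5 MHz = 3 MHz.
39.5 MHz mod fs = 5 MHz.
5 MHz ≤ fs/2 = 17.25 MHz, appears at 5 MHz.
Distinct values: {3 MHz, 5 MHz, 11 MHz, 12.5 MHz} → 4.

4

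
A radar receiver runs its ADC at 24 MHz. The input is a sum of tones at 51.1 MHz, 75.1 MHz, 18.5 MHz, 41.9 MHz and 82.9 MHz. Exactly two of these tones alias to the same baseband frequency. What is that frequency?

fs/2 = 12 MHz.
51.1 MHz mod fs = 3.1 MHz.
3.1 MHz ≤ fs/2 = 12 MHz, appears at 3.1 MHz.
75.1 MHz mod fs = 3.1 MHz.
3.1 MHz ≤ fs/2 = 12 MHz, appears at 3.1 MHz.
18.5 MHz > fs/2 = 12 MHz, folds to fs − 18.5 MHz = 5.5 MHz.
41.9 MHz mod fs = 17.9 MHz.
17.9 MHz > fs/2 = 12 MHz, folds to fs − 17.9 MHz = 6.1 MHz.
82.9 MHz mod fs = 10.9 MHz.
10.9 MHz ≤ fs/2 = 12 MHz, appears at 10.9 MHz.
51.1 MHz and 75.1 MHz both map to 3.1 MHz.

3.1 MHz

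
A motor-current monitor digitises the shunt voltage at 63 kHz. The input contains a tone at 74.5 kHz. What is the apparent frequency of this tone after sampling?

11.5 kHz

74.5 kHz mod fs = 11.5 kHz.
11.5 kHz ≤ fs/2 = 31.5 kHz, appears at 11.5 kHz.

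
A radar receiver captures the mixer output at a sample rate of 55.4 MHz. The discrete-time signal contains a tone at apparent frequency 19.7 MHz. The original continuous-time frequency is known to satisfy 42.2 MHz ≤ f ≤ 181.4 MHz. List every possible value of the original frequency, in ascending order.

Frequencies that alias to 19.7 MHz are k·fs ± 19.7 MHz for integer k ≥ 0.
k=0: 19.7 MHz.
k=1: 35.7 MHz, 75.1 MHz.
k=2: 91.1 MHz, 130.5 MHz.
k=3: 146.5 MHz, 185.9 MHz.
k=4: 201.9 MHz, 241.3 MHz.
Within [42.2 MHz, 181.4 MHz]: 75.1 MHz, 91.1 MHz, 130.5 MHz, 146.5 MHz.

75.1 MHz, 91.1 MHz, 130.5 MHz, 146.5 MHz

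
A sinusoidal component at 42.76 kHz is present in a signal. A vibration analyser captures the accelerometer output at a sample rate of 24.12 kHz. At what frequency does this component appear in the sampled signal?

42.76 kHz mod fs = 18.64 kHz.
18.64 kHz > fs/2 = 12.06 kHz, folds to fs − 18.64 kHz = 5.48 kHz.

5.48 kHz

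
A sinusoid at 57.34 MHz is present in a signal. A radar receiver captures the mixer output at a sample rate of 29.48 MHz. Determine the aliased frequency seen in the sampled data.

57.34 MHz mod fs = 27.86 MHz.
27.86 MHz > fs/2 = 14.74 MHz, folds to fs − 27.86 MHz = 1.62 MHz.

1.62 MHz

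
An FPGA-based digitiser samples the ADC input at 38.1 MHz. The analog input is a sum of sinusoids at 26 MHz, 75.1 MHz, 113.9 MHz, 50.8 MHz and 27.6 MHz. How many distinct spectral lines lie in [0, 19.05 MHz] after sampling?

fs/2 = 19.05 MHz.
26 MHz > fs/2 = 19.05 MHz, folds to fs − 26 MHz = 12.1 MHz.
75.1 MHz mod fs = 37 MHz.
37 MHz > fs/2 = 19.05 MHz, folds to fs − 37 MHz = 1.1 MHz.
113.9 MHz mod fs = 37.7 MHz.
37.7 MHz > fs/2 = 19.05 MHz, folds to fs − 37.7 MHz = 0.4 MHz.
50.8 MHz mod fs = 12.7 MHz.
12.7 MHz ≤ fs/2 = 19.05 MHz, appears at 12.7 MHz.
27.6 MHz > fs/2 = 19.05 MHz, folds to fs − 27.6 MHz = 10.5 MHz.
Distinct values: {0.4 MHz, 1.1 MHz, 10.5 MHz, 12.1 MHz, 12.7 MHz} → 5.

5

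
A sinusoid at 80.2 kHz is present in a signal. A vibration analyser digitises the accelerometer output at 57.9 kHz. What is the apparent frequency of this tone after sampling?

80.2 kHz mod fs = 22.3 kHz.
22.3 kHz ≤ fs/2 = 28.95 kHz, appears at 22.3 kHz.

22.3 kHz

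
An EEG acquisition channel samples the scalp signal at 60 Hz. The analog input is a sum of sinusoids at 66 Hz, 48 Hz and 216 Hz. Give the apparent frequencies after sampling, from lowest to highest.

6 Hz, 12 Hz, 24 Hz

fs/2 = 30 Hz.
66 Hz mod fs = 6 Hz.
6 Hz ≤ fs/2 = 30 Hz, appears at 6 Hz.
48 Hz > fs/2 = 30 Hz, folds to fs − 48 Hz = 12 Hz.
216 Hz mod fs = 36 Hz.
36 Hz > fs/2 = 30 Hz, folds to fs − 36 Hz = 24 Hz.
Distinct values: {6 Hz, 12 Hz, 24 Hz}.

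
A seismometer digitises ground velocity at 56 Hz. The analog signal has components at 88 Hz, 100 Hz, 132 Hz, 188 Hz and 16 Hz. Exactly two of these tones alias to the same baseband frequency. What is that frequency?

fs/2 = 28 Hz.
88 Hz mod fs = 32 Hz.
32 Hz > fs/2 = 28 Hz, folds to fs − 32 Hz = 24 Hz.
100 Hz mod fs = 44 Hz.
44 Hz > fs/2 = 28 Hz, folds to fs − 44 Hz = 12 Hz.
132 Hz mod fs = 20 Hz.
20 Hz ≤ fs/2 = 28 Hz, appears at 20 Hz.
188 Hz mod fs = 20 Hz.
20 Hz ≤ fs/2 = 28 Hz, appears at 20 Hz.
16 Hz ≤ fs/2 = 28 Hz, passes unchanged.
132 Hz and 188 Hz both map to 20 Hz.

20 Hz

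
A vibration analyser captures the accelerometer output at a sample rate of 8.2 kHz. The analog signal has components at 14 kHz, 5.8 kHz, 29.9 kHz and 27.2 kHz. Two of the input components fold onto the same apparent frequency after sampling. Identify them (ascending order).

5.8 kHz, 14 kHz

fs/2 = 4.1 kHz.
14 kHz mod fs = 5.8 kHz.
5.8 kHz > fs/2 = 4.1 kHz, folds to fs − 5.8 kHz = 2.4 kHz.
5.8 kHz > fs/2 = 4.1 kHz, folds to fs − 5.8 kHz = 2.4 kHz.
29.9 kHz mod fs = 5.3 kHz.
5.3 kHz > fs/2 = 4.1 kHz, folds to fs − 5.3 kHz = 2.9 kHz.
27.2 kHz mod fs = 2.6 kHz.
2.6 kHz ≤ fs/2 = 4.1 kHz, appears at 2.6 kHz.
5.8 kHz and 14 kHz both map to 2.4 kHz.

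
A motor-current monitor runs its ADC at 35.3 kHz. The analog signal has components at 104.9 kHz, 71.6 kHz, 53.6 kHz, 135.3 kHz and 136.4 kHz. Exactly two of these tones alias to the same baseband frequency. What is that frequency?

1 kHz

fs/2 = 17.65 kHz.
104.9 kHz mod fs = 34.3 kHz.
34.3 kHz > fs/2 = 17.65 kHz, folds to fs − 34.3 kHz = 1 kHz.
71.6 kHz mod fs = 1 kHz.
1 kHz ≤ fs/2 = 17.65 kHz, appears at 1 kHz.
53.6 kHz mod fs = 18.3 kHz.
18.3 kHz > fs/2 = 17.65 kHz, folds to fs − 18.3 kHz = 17 kHz.
135.3 kHz mod fs = 29.4 kHz.
29.4 kHz > fs/2 = 17.65 kHz, folds to fs − 29.4 kHz = 5.9 kHz.
136.4 kHz mod fs = 30.5 kHz.
30.5 kHz > fs/2 = 17.65 kHz, folds to fs − 30.5 kHz = 4.8 kHz.
71.6 kHz and 104.9 kHz both map to 1 kHz.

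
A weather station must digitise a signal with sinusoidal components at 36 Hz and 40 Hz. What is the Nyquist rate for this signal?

Highest-frequency component: 40 Hz.
Nyquist rate = 2 × 40 Hz = 80 Hz.

80 Hz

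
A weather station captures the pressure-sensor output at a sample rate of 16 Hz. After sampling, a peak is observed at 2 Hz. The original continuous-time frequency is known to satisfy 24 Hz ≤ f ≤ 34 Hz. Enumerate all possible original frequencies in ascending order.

30 Hz, 34 Hz

Frequencies that alias to 2 Hz are k·fs ± 2 Hz for integer k ≥ 0.
k=0: 2 Hz.
k=1: 14 Hz, 18 Hz.
k=2: 30 Hz, 34 Hz.
k=3: 46 Hz, 50 Hz.
Within [24 Hz, 34 Hz]: 30 Hz, 34 Hz.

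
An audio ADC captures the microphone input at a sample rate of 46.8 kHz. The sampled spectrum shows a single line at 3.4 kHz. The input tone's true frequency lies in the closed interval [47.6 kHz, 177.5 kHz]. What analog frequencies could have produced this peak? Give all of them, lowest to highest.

Frequencies that alias to 3.4 kHz are k·fs ± 3.4 kHz for integer k ≥ 0.
k=0: 3.4 kHz.
k=1: 43.4 kHz, 50.2 kHz.
k=2: 90.2 kHz, 97 kHz.
k=3: 137 kHz, 143.8 kHz.
k=4: 183.8 kHz, 190.6 kHz.
Within [47.6 kHz, 177.5 kHz]: 50.2 kHz, 90.2 kHz, 97 kHz, 137 kHz, 143.8 kHz.

50.2 kHz, 90.2 kHz, 97 kHz, 137 kHz, 143.8 kHz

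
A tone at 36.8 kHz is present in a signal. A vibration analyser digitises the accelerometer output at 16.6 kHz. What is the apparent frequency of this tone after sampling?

3.6 kHz

36.8 kHz mod fs = 3.6 kHz.
3.6 kHz ≤ fs/2 = 8.3 kHz, appears at 3.6 kHz.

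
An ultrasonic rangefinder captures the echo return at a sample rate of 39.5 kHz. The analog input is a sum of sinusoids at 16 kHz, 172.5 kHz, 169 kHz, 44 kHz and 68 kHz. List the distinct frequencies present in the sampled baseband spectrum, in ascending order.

4.5 kHz, 11 kHz, 14.5 kHz, 16 kHz

fs/2 = 19.75 kHz.
16 kHz ≤ fs/2 = 19.75 kHz, passes unchanged.
172.5 kHz mod fs = 14.5 kHz.
14.5 kHz ≤ fs/2 = 19.75 kHz, appears at 14.5 kHz.
169 kHz mod fs = 11 kHz.
11 kHz ≤ fs/2 = 19.75 kHz, appears at 11 kHz.
44 kHz mod fs = 4.5 kHz.
4.5 kHz ≤ fs/2 = 19.75 kHz, appears at 4.5 kHz.
68 kHz mod fs = 28.5 kHz.
28.5 kHz > fs/2 = 19.75 kHz, folds to fs − 28.5 kHz = 11 kHz.
Distinct values: {4.5 kHz, 11 kHz, 14.5 kHz, 16 kHz}.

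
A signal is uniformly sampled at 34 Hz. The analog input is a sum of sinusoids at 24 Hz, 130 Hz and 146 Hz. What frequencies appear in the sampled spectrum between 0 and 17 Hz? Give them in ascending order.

fs/2 = 17 Hz.
24 Hz > fs/2 = 17 Hz, folds to fs − 24 Hz = 10 Hz.
130 Hz mod fs = 28 Hz.
28 Hz > fs/2 = 17 Hz, folds to fs − 28 Hz = 6 Hz.
146 Hz mod fs = 10 Hz.
10 Hz ≤ fs/2 = 17 Hz, appears at 10 Hz.
Distinct values: {6 Hz, 10 Hz}.

6 Hz, 10 Hz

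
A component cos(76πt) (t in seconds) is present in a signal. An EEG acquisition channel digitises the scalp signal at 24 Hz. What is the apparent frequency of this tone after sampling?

10 Hz

ω = 76π rad/s → f = ω/(2π) = 38 Hz.
38 Hz mod fs = 14 Hz.
14 Hz > fs/2 = 12 Hz, folds to fs − 14 Hz = 10 Hz.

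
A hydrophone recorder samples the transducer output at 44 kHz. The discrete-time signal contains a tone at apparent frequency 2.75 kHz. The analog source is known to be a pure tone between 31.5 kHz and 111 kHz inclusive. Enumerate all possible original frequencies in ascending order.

41.25 kHz, 46.75 kHz, 85.25 kHz, 90.75 kHz

Frequencies that alias to 2.75 kHz are k·fs ± 2.75 kHz for integer k ≥ 0.
k=0: 2.75 kHz.
k=1: 41.25 kHz, 46.75 kHz.
k=2: 85.25 kHz, 90.75 kHz.
k=3: 129.25 kHz, 134.75 kHz.
Within [31.5 kHz, 111 kHz]: 41.25 kHz, 46.75 kHz, 85.25 kHz, 90.75 kHz.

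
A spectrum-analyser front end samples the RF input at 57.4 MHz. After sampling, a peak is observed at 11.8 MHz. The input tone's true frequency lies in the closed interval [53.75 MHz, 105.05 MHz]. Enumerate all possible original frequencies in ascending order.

Frequencies that alias to 11.8 MHz are k·fs ± 11.8 MHz for integer k ≥ 0.
k=0: 11.8 MHz.
k=1: 45.6 MHz, 69.2 MHz.
k=2: 103 MHz, 126.6 MHz.
k=3: 160.4 MHz, 184 MHz.
Within [53.75 MHz, 105.05 MHz]: 69.2 MHz, 103 MHz.

69.2 MHz, 103 MHz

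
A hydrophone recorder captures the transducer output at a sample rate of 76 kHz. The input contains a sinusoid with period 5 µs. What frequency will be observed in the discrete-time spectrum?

T = 5 µs → f = 1/T = 200 kHz.
200 kHz mod fs = 48 kHz.
48 kHz > fs/2 = 38 kHz, folds to fs − 48 kHz = 28 kHz.

28 kHz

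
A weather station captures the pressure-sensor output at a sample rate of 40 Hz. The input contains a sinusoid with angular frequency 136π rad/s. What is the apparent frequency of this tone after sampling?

12 Hz

ω = 136π rad/s → f = ω/(2π) = 68 Hz.
68 Hz mod fs = 28 Hz.
28 Hz > fs/2 = 20 Hz, folds to fs − 28 Hz = 12 Hz.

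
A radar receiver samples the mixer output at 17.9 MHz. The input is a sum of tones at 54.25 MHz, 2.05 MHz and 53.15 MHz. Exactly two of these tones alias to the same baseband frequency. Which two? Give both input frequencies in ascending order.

fs/2 = 8.95 MHz.
54.25 MHz mod fs = 0.55 MHz.
0.55 MHz ≤ fs/2 = 8.95 MHz, appears at 0.55 MHz.
2.05 MHz ≤ fs/2 = 8.95 MHz, passes unchanged.
53.15 MHz mod fs = 17.35 MHz.
17.35 MHz > fs/2 = 8.95 MHz, folds to fs − 17.35 MHz = 0.55 MHz.
53.15 MHz and 54.25 MHz both map to 0.55 MHz.

53.15 MHz, 54.25 MHz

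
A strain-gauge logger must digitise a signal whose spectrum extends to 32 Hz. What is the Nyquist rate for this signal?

Nyquist rate = 2 × 32 Hz = 64 Hz.

64 Hz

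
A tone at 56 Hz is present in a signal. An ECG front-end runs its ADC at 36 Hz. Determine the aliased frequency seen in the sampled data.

56 Hz mod fs = 20 Hz.
20 Hz > fs/2 = 18 Hz, folds to fs − 20 Hz = 16 Hz.

16 Hz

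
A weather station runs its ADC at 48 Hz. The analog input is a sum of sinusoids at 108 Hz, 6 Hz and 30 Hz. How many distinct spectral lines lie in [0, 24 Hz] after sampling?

3

fs/2 = 24 Hz.
108 Hz mod fs = 12 Hz.
12 Hz ≤ fs/2 = 24 Hz, appears at 12 Hz.
6 Hz ≤ fs/2 = 24 Hz, passes unchanged.
30 Hz > fs/2 = 24 Hz, folds to fs − 30 Hz = 18 Hz.
Distinct values: {6 Hz, 12 Hz, 18 Hz} → 3.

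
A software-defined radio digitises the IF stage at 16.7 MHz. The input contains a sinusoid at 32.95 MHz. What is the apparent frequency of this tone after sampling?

32.95 MHz mod fs = 16.25 MHz.
16.25 MHz > fs/2 = 8.35 MHz, folds to fs − 16.25 MHz = 0.45 MHz.

0.45 MHz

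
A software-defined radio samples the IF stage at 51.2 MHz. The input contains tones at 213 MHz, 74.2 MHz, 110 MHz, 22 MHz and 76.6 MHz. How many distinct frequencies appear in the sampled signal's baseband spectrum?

fs/2 = 25.6 MHz.
213 MHz mod fs = 8.2 MHz.
8.2 MHz ≤ fs/2 = 25.6 MHz, appears at 8.2 MHz.
74.2 MHz mod fs = 23 MHz.
23 MHz ≤ fs/2 = 25.6 MHz, appears at 23 MHz.
110 MHz mod fs = 7.6 MHz.
7.6 MHz ≤ fs/2 = 25.6 MHz, appears at 7.6 MHz.
22 MHz ≤ fs/2 = 25.6 MHz, passes unchanged.
76.6 MHz mod fs = 25.4 MHz.
25.4 MHz ≤ fs/2 = 25.6 MHz, appears at 25.4 MHz.
Distinct values: {7.6 MHz, 8.2 MHz, 22 MHz, 23 MHz, 25.4 MHz} → 5.

5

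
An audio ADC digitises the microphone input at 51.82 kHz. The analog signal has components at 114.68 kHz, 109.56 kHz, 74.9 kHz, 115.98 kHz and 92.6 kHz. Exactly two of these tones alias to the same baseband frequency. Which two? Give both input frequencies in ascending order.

92.6 kHz, 114.68 kHz

fs/2 = 25.91 kHz.
114.68 kHz mod fs = 11.04 kHz.
11.04 kHz ≤ fs/2 = 25.91 kHz, appears at 11.04 kHz.
109.56 kHz mod fs = 5.92 kHz.
5.92 kHz ≤ fs/2 = 25.91 kHz, appears at 5.92 kHz.
74.9 kHz mod fs = 23.08 kHz.
23.08 kHz ≤ fs/2 = 25.91 kHz, appears at 23.08 kHz.
115.98 kHz mod fs = 12.34 kHz.
12.34 kHz ≤ fs/2 = 25.91 kHz, appears at 12.34 kHz.
92.6 kHz mod fs = 40.78 kHz.
40.78 kHz > fs/2 = 25.91 kHz, folds to fs − 40.78 kHz = 11.04 kHz.
92.6 kHz and 114.68 kHz both map to 11.04 kHz.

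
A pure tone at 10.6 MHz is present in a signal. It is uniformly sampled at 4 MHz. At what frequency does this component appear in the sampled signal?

10.6 MHz mod fs = 2.6 MHz.
2.6 MHz > fs/2 = 2 MHz, folds to fs − 2.6 MHz = 1.4 MHz.

1.4 MHz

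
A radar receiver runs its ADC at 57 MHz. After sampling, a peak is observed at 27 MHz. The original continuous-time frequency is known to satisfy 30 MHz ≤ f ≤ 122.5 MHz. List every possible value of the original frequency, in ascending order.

Frequencies that alias to 27 MHz are k·fs ± 27 MHz for integer k ≥ 0.
k=0: 27 MHz.
k=1: 30 MHz, 84 MHz.
k=2: 87 MHz, 141 MHz.
k=3: 144 MHz, 198 MHz.
Within [30 MHz, 122.5 MHz]: 30 MHz, 84 MHz, 87 MHz.

30 MHz, 84 MHz, 87 MHz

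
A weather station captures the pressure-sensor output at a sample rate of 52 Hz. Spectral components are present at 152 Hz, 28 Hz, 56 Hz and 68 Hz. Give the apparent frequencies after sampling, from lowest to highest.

fs/2 = 26 Hz.
152 Hz mod fs = 48 Hz.
48 Hz > fs/2 = 26 Hz, folds to fs − 48 Hz = 4 Hz.
28 Hz > fs/2 = 26 Hz, folds to fs − 28 Hz = 24 Hz.
56 Hz mod fs = 4 Hz.
4 Hz ≤ fs/2 = 26 Hz, appears at 4 Hz.
68 Hz mod fs = 16 Hz.
16 Hz ≤ fs/2 = 26 Hz, appears at 16 Hz.
Distinct values: {4 Hz, 16 Hz, 24 Hz}.

4 Hz, 16 Hz, 24 Hz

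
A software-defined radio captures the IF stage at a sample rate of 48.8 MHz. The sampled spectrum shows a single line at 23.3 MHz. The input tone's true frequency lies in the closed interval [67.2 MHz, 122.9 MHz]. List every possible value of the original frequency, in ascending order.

Frequencies that alias to 23.3 MHz are k·fs ± 23.3 MHz for integer k ≥ 0.
k=0: 23.3 MHz.
k=1: 25.5 MHz, 72.1 MHz.
k=2: 74.3 MHz, 120.9 MHz.
k=3: 123.1 MHz, 169.7 MHz.
Within [67.2 MHz, 122.9 MHz]: 72.1 MHz, 74.3 MHz, 120.9 MHz.

72.1 MHz, 74.3 MHz, 120.9 MHz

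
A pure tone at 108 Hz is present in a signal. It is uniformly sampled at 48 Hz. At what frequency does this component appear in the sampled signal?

108 Hz mod fs = 12 Hz.
12 Hz ≤ fs/2 = 24 Hz, appears at 12 Hz.

12 Hz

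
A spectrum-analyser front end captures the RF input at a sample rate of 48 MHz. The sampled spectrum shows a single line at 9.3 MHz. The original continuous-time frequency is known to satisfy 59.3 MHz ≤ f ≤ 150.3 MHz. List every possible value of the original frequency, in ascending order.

Frequencies that alias to 9.3 MHz are k·fs ± 9.3 MHz for integer k ≥ 0.
k=0: 9.3 MHz.
k=1: 38.7 MHz, 57.3 MHz.
k=2: 86.7 MHz, 105.3 MHz.
k=3: 134.7 MHz, 153.3 MHz.
k=4: 182.7 MHz, 201.3 MHz.
Within [59.3 MHz, 150.3 MHz]: 86.7 MHz, 105.3 MHz, 134.7 MHz.

86.7 MHz, 105.3 MHz, 134.7 MHz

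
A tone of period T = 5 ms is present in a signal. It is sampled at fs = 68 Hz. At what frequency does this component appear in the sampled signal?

T = 5 ms → f = 1/T = 200 Hz.
200 Hz mod fs = 64 Hz.
64 Hz > fs/2 = 34 Hz, folds to fs − 64 Hz = 4 Hz.

4 Hz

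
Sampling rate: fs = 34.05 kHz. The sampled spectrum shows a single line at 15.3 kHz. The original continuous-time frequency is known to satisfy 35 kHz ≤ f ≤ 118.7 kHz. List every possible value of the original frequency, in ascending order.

Frequencies that alias to 15.3 kHz are k·fs ± 15.3 kHz for integer k ≥ 0.
k=0: 15.3 kHz.
k=1: 18.75 kHz, 49.35 kHz.
k=2: 52.8 kHz, 83.4 kHz.
k=3: 86.85 kHz, 117.45 kHz.
k=4: 120.9 kHz, 151.5 kHz.
Within [35 kHz, 118.7 kHz]: 49.35 kHz, 52.8 kHz, 83.4 kHz, 86.85 kHz, 117.45 kHz.

49.35 kHz, 52.8 kHz, 83.4 kHz, 86.85 kHz, 117.45 kHz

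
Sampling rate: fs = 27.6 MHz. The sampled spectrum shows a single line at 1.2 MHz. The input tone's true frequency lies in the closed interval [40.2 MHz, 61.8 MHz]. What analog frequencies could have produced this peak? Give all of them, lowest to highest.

54 MHz, 56.4 MHz

Frequencies that alias to 1.2 MHz are k·fs ± 1.2 MHz for integer k ≥ 0.
k=0: 1.2 MHz.
k=1: 26.4 MHz, 28.8 MHz.
k=2: 54 MHz, 56.4 MHz.
k=3: 81.6 MHz, 84 MHz.
Within [40.2 MHz, 61.8 MHz]: 54 MHz, 56.4 MHz.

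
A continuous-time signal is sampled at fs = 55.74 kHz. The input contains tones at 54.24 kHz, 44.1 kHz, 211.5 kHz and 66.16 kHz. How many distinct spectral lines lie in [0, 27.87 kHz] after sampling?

4

fs/2 = 27.87 kHz.
54.24 kHz > fs/2 = 27.87 kHz, folds to fs − 54.24 kHz = 1.5 kHz.
44.1 kHz > fs/2 = 27.87 kHz, folds to fs − 44.1 kHz = 11.64 kHz.
211.5 kHz mod fs = 44.28 kHz.
44.28 kHz > fs/2 = 27.87 kHz, folds to fs − 44.28 kHz = 11.46 kHz.
66.16 kHz mod fs = 10.42 kHz.
10.42 kHz ≤ fs/2 = 27.87 kHz, appears at 10.42 kHz.
Distinct values: {1.5 kHz, 10.42 kHz, 11.46 kHz, 11.64 kHz} → 4.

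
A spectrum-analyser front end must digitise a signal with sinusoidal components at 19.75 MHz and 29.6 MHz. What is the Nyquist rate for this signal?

59.2 MHz

Highest-frequency component: 29.6 MHz.
Nyquist rate = 2 × 29.6 MHz = 59.2 MHz.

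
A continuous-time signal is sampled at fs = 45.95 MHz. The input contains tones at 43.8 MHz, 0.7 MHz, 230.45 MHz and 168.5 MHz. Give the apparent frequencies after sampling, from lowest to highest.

fs/2 = 22.975 MHz.
43.8 MHz > fs/2 = 22.975 MHz, folds to fs − 43.8 MHz = 2.15 MHz.
0.7 MHz ≤ fs/2 = 22.975 MHz, passes unchanged.
230.45 MHz mod fs = 0.7 MHz.
0.7 MHz ≤ fs/2 = 22.975 MHz, appears at 0.7 MHz.
168.5 MHz mod fs = 30.65 MHz.
30.65 MHz > fs/2 = 22.975 MHz, folds to fs − 30.65 MHz = 15.3 MHz.
Distinct values: {0.7 MHz, 2.15 MHz, 15.3 MHz}.

0.7 MHz, 2.15 MHz, 15.3 MHz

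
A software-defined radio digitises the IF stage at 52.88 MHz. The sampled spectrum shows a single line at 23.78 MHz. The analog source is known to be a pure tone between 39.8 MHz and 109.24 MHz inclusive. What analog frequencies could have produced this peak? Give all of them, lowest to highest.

76.66 MHz, 81.98 MHz

Frequencies that alias to 23.78 MHz are k·fs ± 23.78 MHz for integer k ≥ 0.
k=0: 23.78 MHz.
k=1: 29.1 MHz, 76.66 MHz.
k=2: 81.98 MHz, 129.54 MHz.
k=3: 134.86 MHz, 182.42 MHz.
Within [39.8 MHz, 109.24 MHz]: 76.66 MHz, 81.98 MHz.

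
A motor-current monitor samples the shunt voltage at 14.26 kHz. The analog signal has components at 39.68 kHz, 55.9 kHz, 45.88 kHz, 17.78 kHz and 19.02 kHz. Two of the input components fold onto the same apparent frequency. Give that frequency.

3.1 kHz

fs/2 = 7.13 kHz.
39.68 kHz mod fs = 11.16 kHz.
11.16 kHz > fs/2 = 7.13 kHz, folds to fs − 11.16 kHz = 3.1 kHz.
55.9 kHz mod fs = 13.12 kHz.
13.12 kHz > fs/2 = 7.13 kHz, folds to fs − 13.12 kHz = 1.14 kHz.
45.88 kHz mod fs = 3.1 kHz.
3.1 kHz ≤ fs/2 = 7.13 kHz, appears at 3.1 kHz.
17.78 kHz mod fs = 3.52 kHz.
3.52 kHz ≤ fs/2 = 7.13 kHz, appears at 3.52 kHz.
19.02 kHz mod fs = 4.76 kHz.
4.76 kHz ≤ fs/2 = 7.13 kHz, appears at 4.76 kHz.
39.68 kHz and 45.88 kHz both map to 3.1 kHz.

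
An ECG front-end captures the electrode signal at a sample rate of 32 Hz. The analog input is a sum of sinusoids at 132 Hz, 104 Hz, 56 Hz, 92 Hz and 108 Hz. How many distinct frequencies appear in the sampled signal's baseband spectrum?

3

fs/2 = 16 Hz.
132 Hz mod fs = 4 Hz.
4 Hz ≤ fs/2 = 16 Hz, appears at 4 Hz.
104 Hz mod fs = 8 Hz.
8 Hz ≤ fs/2 = 16 Hz, appears at 8 Hz.
56 Hz mod fs = 24 Hz.
24 Hz > fs/2 = 16 Hz, folds to fs − 24 Hz = 8 Hz.
92 Hz mod fs = 28 Hz.
28 Hz > fs/2 = 16 Hz, folds to fs − 28 Hz = 4 Hz.
108 Hz mod fs = 12 Hz.
12 Hz ≤ fs/2 = 16 Hz, appears at 12 Hz.
Distinct values: {4 Hz, 8 Hz, 12 Hz} → 3.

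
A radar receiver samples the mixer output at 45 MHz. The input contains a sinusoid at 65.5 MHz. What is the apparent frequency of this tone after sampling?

20.5 MHz

65.5 MHz mod fs = 20.5 MHz.
20.5 MHz ≤ fs/2 = 22.5 MHz, appears at 20.5 MHz.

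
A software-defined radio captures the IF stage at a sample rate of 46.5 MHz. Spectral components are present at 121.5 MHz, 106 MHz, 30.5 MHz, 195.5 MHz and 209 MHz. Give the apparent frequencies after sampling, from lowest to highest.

9.5 MHz, 13 MHz, 16 MHz, 18 MHz, 23 MHz

fs/2 = 23.25 MHz.
121.5 MHz mod fs = 28.5 MHz.
28.5 MHz > fs/2 = 23.25 MHz, folds to fs − 28.5 MHz = 18 MHz.
106 MHz mod fs = 13 MHz.
13 MHz ≤ fs/2 = 23.25 MHz, appears at 13 MHz.
30.5 MHz > fs/2 = 23.25 MHz, folds to fs − 30.5 MHz = 16 MHz.
195.5 MHz mod fs = 9.5 MHz.
9.5 MHz ≤ fs/2 = 23.25 MHz, appears at 9.5 MHz.
209 MHz mod fs = 23 MHz.
23 MHz ≤ fs/2 = 23.25 MHz, appears at 23 MHz.
Distinct values: {9.5 MHz, 13 MHz, 16 MHz, 18 MHz, 23 MHz}.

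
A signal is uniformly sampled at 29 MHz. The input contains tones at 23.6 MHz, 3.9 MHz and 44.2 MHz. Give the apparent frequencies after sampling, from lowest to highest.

fs/2 = 14.5 MHz.
23.6 MHz > fs/2 = 14.5 MHz, folds to fs − 23.6 MHz = 5.4 MHz.
3.9 MHz ≤ fs/2 = 14.5 MHz, passes unchanged.
44.2 MHz mod fs = 15.2 MHz.
15.2 MHz > fs/2 = 14.5 MHz, folds to fs − 15.2 MHz = 13.8 MHz.
Distinct values: {3.9 MHz, 5.4 MHz, 13.8 MHz}.

3.9 MHz, 5.4 MHz, 13.8 MHz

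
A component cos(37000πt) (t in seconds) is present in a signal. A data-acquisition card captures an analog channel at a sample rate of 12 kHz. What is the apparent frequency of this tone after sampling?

ω = 37000π rad/s → f = ω/(2π) = 18500 Hz = 18.5 kHz.
18.5 kHz mod fs = 6.5 kHz.
6.5 kHz > fs/2 = 6 kHz, folds to fs − 6.5 kHz = 5.5 kHz.

5.5 kHz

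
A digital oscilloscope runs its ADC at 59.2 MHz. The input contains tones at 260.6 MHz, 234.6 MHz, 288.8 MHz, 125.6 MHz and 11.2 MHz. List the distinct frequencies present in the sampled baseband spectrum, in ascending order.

fs/2 = 29.6 MHz.
260.6 MHz mod fs = 23.8 MHz.
23.8 MHz ≤ fs/2 = 29.6 MHz, appears at 23.8 MHz.
234.6 MHz mod fs = 57 MHz.
57 MHz > fs/2 = 29.6 MHz, folds to fs − 57 MHz = 2.2 MHz.
288.8 MHz mod fs = 52 MHz.
52 MHz > fs/2 = 29.6 MHz, folds to fs − 52 MHz = 7.2 MHz.
125.6 MHz mod fs = 7.2 MHz.
7.2 MHz ≤ fs/2 = 29.6 MHz, appears at 7.2 MHz.
11.2 MHz ≤ fs/2 = 29.6 MHz, passes unchanged.
Distinct values: {2.2 MHz, 7.2 MHz, 11.2 MHz, 23.8 MHz}.

2.2 MHz, 7.2 MHz, 11.2 MHz, 23.8 MHz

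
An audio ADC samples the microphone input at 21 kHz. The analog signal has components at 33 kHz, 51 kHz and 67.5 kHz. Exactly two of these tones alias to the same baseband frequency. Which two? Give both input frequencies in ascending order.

33 kHz, 51 kHz

fs/2 = 10.5 kHz.
33 kHz mod fs = 12 kHz.
12 kHz > fs/2 = 10.5 kHz, folds to fs − 12 kHz = 9 kHz.
51 kHz mod fs = 9 kHz.
9 kHz ≤ fs/2 = 10.5 kHz, appears at 9 kHz.
67.5 kHz mod fs = 4.5 kHz.
4.5 kHz ≤ fs/2 = 10.5 kHz, appears at 4.5 kHz.
33 kHz and 51 kHz both map to 9 kHz.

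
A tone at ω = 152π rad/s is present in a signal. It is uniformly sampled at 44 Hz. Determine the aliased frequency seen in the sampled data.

12 Hz

ω = 152π rad/s → f = ω/(2π) = 76 Hz.
76 Hz mod fs = 32 Hz.
32 Hz > fs/2 = 22 Hz, folds to fs − 32 Hz = 12 Hz.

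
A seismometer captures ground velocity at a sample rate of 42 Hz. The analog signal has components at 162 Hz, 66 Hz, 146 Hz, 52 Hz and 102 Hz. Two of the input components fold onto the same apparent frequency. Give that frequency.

18 Hz

fs/2 = 21 Hz.
162 Hz mod fs = 36 Hz.
36 Hz > fs/2 = 21 Hz, folds to fs − 36 Hz = 6 Hz.
66 Hz mod fs = 24 Hz.
24 Hz > fs/2 = 21 Hz, folds to fs − 24 Hz = 18 Hz.
146 Hz mod fs = 20 Hz.
20 Hz ≤ fs/2 = 21 Hz, appears at 20 Hz.
52 Hz mod fs = 10 Hz.
10 Hz ≤ fs/2 = 21 Hz, appears at 10 Hz.
102 Hz mod fs = 18 Hz.
18 Hz ≤ fs/2 = 21 Hz, appears at 18 Hz.
66 Hz and 102 Hz both map to 18 Hz.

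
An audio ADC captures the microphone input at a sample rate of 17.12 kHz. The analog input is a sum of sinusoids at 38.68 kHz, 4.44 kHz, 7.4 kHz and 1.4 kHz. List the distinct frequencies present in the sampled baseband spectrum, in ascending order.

fs/2 = 8.56 kHz.
38.68 kHz mod fs = 4.44 kHz.
4.44 kHz ≤ fs/2 = 8.56 kHz, appears at 4.44 kHz.
4.44 kHz ≤ fs/2 = 8.56 kHz, passes unchanged.
7.4 kHz ≤ fs/2 = 8.56 kHz, passes unchanged.
1.4 kHz ≤ fs/2 = 8.56 kHz, passes unchanged.
Distinct values: {1.4 kHz, 4.44 kHz, 7.4 kHz}.

1.4 kHz, 4.44 kHz, 7.4 kHz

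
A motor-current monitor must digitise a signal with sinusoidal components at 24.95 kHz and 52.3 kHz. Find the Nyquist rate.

Highest-frequency component: 52.3 kHz.
Nyquist rate = 2 × 52.3 kHz = 104.6 kHz.

104.6 kHz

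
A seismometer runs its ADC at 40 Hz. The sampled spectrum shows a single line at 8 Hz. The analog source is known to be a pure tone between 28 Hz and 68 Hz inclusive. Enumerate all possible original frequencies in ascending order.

32 Hz, 48 Hz

Frequencies that alias to 8 Hz are k·fs ± 8 Hz for integer k ≥ 0.
k=0: 8 Hz.
k=1: 32 Hz, 48 Hz.
k=2: 72 Hz, 88 Hz.
Within [28 Hz, 68 Hz]: 32 Hz, 48 Hz.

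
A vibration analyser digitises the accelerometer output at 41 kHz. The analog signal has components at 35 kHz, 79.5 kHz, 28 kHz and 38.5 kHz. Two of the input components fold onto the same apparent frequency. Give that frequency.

fs/2 = 20.5 kHz.
35 kHz > fs/2 = 20.5 kHz, folds to fs − 35 kHz = 6 kHz.
79.5 kHz mod fs = 38.5 kHz.
38.5 kHz > fs/2 = 20.5 kHz, folds to fs − 38.5 kHz = 2.5 kHz.
28 kHz > fs/2 = 20.5 kHz, folds to fs − 28 kHz = 13 kHz.
38.5 kHz > fs/2 = 20.5 kHz, folds to fs − 38.5 kHz = 2.5 kHz.
38.5 kHz and 79.5 kHz both map to 2.5 kHz.

2.5 kHz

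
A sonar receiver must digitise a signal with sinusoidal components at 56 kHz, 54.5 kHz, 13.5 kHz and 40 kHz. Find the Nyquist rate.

Highest-frequency component: 56 kHz.
Nyquist rate = 2 × 56 kHz = 112 kHz.

112 kHz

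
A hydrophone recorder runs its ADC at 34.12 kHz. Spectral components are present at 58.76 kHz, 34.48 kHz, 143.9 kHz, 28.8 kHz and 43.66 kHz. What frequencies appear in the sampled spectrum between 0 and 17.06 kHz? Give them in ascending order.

0.36 kHz, 5.32 kHz, 7.42 kHz, 9.48 kHz, 9.54 kHz

fs/2 = 17.06 kHz.
58.76 kHz mod fs = 24.64 kHz.
24.64 kHz > fs/2 = 17.06 kHz, folds to fs − 24.64 kHz = 9.48 kHz.
34.48 kHz mod fs = 0.36 kHz.
0.36 kHz ≤ fs/2 = 17.06 kHz, appears at 0.36 kHz.
143.9 kHz mod fs = 7.42 kHz.
7.42 kHz ≤ fs/2 = 17.06 kHz, appears at 7.42 kHz.
28.8 kHz > fs/2 = 17.06 kHz, folds to fs − 28.8 kHz = 5.32 kHz.
43.66 kHz mod fs = 9.54 kHz.
9.54 kHz ≤ fs/2 = 17.06 kHz, appears at 9.54 kHz.
Distinct values: {0.36 kHz, 5.32 kHz, 7.42 kHz, 9.48 kHz, 9.54 kHz}.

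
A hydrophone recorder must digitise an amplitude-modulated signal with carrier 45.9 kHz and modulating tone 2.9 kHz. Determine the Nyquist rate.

AM sidebands sit at fc ± fm = 43 kHz and 48.8 kHz.
Highest-frequency component: 48.8 kHz.
Nyquist rate = 2 × 48.8 kHz = 97.6 kHz.

97.6 kHz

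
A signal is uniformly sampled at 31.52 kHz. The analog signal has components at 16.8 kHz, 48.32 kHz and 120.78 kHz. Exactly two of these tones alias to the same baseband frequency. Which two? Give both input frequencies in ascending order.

fs/2 = 15.76 kHz.
16.8 kHz > fs/2 = 15.76 kHz, folds to fs − 16.8 kHz = 14.72 kHz.
48.32 kHz mod fs = 16.8 kHz.
16.8 kHz > fs/2 = 15.76 kHz, folds to fs − 16.8 kHz = 14.72 kHz.
120.78 kHz mod fs = 26.22 kHz.
26.22 kHz > fs/2 = 15.76 kHz, folds to fs − 26.22 kHz = 5.3 kHz.
16.8 kHz and 48.32 kHz both map to 14.72 kHz.

16.8 kHz, 48.32 kHz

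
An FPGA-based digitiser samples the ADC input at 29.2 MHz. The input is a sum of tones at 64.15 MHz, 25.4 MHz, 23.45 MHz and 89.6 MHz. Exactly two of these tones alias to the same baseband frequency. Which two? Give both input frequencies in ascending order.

23.45 MHz, 64.15 MHz

fs/2 = 14.6 MHz.
64.15 MHz mod fs = 5.75 MHz.
5.75 MHz ≤ fs/2 = 14.6 MHz, appears at 5.75 MHz.
25.4 MHz > fs/2 = 14.6 MHz, folds to fs − 25.4 MHz = 3.8 MHz.
23.45 MHz > fs/2 = 14.6 MHz, folds to fs − 23.45 MHz = 5.75 MHz.
89.6 MHz mod fs = 2 MHz.
2 MHz ≤ fs/2 = 14.6 MHz, appears at 2 MHz.
23.45 MHz and 64.15 MHz both map to 5.75 MHz.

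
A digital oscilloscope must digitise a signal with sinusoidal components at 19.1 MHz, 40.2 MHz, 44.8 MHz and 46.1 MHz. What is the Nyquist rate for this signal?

Highest-frequency component: 46.1 MHz.
Nyquist rate = 2 × 46.1 MHz = 92.2 MHz.

92.2 MHz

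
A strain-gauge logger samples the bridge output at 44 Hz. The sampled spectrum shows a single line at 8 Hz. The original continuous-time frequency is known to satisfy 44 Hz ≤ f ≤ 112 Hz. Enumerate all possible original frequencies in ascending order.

52 Hz, 80 Hz, 96 Hz

Frequencies that alias to 8 Hz are k·fs ± 8 Hz for integer k ≥ 0.
k=0: 8 Hz.
k=1: 36 Hz, 52 Hz.
k=2: 80 Hz, 96 Hz.
k=3: 124 Hz, 140 Hz.
Within [44 Hz, 112 Hz]: 52 Hz, 80 Hz, 96 Hz.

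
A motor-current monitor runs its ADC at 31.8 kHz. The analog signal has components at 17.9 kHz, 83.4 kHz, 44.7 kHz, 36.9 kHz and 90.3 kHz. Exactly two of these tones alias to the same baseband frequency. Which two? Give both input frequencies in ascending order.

fs/2 = 15.9 kHz.
17.9 kHz > fs/2 = 15.9 kHz, folds to fs − 17.9 kHz = 13.9 kHz.
83.4 kHz mod fs = 19.8 kHz.
19.8 kHz > fs/2 = 15.9 kHz, folds to fs − 19.8 kHz = 12 kHz.
44.7 kHz mod fs = 12.9 kHz.
12.9 kHz ≤ fs/2 = 15.9 kHz, appears at 12.9 kHz.
36.9 kHz mod fs = 5.1 kHz.
5.1 kHz ≤ fs/2 = 15.9 kHz, appears at 5.1 kHz.
90.3 kHz mod fs = 26.7 kHz.
26.7 kHz > fs/2 = 15.9 kHz, folds to fs − 26.7 kHz = 5.1 kHz.
36.9 kHz and 90.3 kHz both map to 5.1 kHz.

36.9 kHz, 90.3 kHz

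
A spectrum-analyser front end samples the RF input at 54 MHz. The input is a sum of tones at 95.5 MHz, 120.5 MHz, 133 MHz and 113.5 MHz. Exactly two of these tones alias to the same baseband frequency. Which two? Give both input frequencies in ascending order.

95.5 MHz, 120.5 MHz

fs/2 = 27 MHz.
95.5 MHz mod fs = 41.5 MHz.
41.5 MHz > fs/2 = 27 MHz, folds to fs − 41.5 MHz = 12.5 MHz.
120.5 MHz mod fs = 12.5 MHz.
12.5 MHz ≤ fs/2 = 27 MHz, appears at 12.5 MHz.
133 MHz mod fs = 25 MHz.
25 MHz ≤ fs/2 = 27 MHz, appears at 25 MHz.
113.5 MHz mod fs = 5.5 MHz.
5.5 MHz ≤ fs/2 = 27 MHz, appears at 5.5 MHz.
95.5 MHz and 120.5 MHz both map to 12.5 MHz.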